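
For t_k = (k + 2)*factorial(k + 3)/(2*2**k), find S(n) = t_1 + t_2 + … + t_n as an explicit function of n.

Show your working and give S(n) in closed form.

S(n) = -12 + factorial(n + 4)/(2*2**n)

r(k) = (k + 3)*(k + 4)/(2*(k + 2)) after simplifying.
Factor: A=k/2 + 2; B=1; C=k + 2.
Need (k/2 + 2)·f(k+1) − (1)·f(k) = k + 2.
Degrees (1,0,1) ⇒ d ≤ 0.
Coefficient equations give f(k) = 2.
Then R = B(k−1)f/C = 2/(k + 2), so s_k = R(k)·t_k = factorial(k + 3)/2**k.
Δs = (k + 2)*factorial(k + 3)/(2*2**k), as required.
s_(n+1) = 2**(-n - 1)*factorial(n + 4) and s_(1) = 12, so S(n) = -12 + factorial(n + 4)/(2*2**n).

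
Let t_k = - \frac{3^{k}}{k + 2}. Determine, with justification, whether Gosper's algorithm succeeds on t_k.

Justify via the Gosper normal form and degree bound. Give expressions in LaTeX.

No. Not Gosper-summable.

Ratio r(k) = 3*(k + 2)/(k + 3).
So A=3*k + 6 and B=k + 3, with C=1.
Key eq: (3*k + 6)·f(k+1) = (k + 2)·f(k) + (1).
Degrees (1,1,0) ⇒ d ≤ -1.
d = -1 < 0 ⇒ no nonzero polynomial f; not summable.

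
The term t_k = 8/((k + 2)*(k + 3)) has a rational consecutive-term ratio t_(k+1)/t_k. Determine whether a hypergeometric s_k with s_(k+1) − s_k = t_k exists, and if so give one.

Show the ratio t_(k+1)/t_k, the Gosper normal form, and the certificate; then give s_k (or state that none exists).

s_k = 4*k/(k + 2)

r(k) = (k + 2)/(k + 4) after simplifying.
Normal form (A,B,C) = (k + 2, k + 4, 1).
Key eq: (k + 2)·f(k+1) = (k + 3)·f(k) + (1).
Degrees (1,1,0) ⇒ d ≤ 1.
Match coefficients ⇒ f(k) = k/2.
R(k) = B(k−1)·f(k)/C(k) = k*(k + 3)/2; s_k = R·t_k = 4*k/(k + 2).
Δs = 8/(k**2 + 5*k + 6), as required.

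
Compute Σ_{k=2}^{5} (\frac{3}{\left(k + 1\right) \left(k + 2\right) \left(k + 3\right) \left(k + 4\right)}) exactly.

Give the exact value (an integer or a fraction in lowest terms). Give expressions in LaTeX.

r(k) = (k + 1)/(k + 5) after simplifying.
Factor: A=k + 1; B=k + 5; C=1.
f must satisfy (k + 1)·f(k+1) − (k + 4)·f(k) = 1.
Bound: deg f ≤ 3.
A polynomial solution: f(k) = k*(k**2 + 6*k + 11)/18.
Certificate R = B(k−1)f/C = k*(k + 4)*(k**2 + 6*k + 11)/18 gives s_k = k*(k**2 + 6*k + 11)/(6*(k + 1)*(k + 2)*(k + 3)).
s_(k+1) − s_k = 3/(k**4 + 10*k**3 + 35*k**2 + 50*k + 24) = t_k.
Evaluate s at k=6 and k=2: 83/504 and 3/20; difference 37/2520.

Σ = 37/2520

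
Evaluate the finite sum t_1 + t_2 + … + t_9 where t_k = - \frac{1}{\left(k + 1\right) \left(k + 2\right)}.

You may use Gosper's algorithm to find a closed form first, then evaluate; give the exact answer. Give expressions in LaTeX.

Σ = -9/22

The ratio is (k + 1)/(k + 3).
Normal form (A,B,C) = (k + 1, k + 3, 1).
f must satisfy (k + 1)·f(k+1) − (k + 2)·f(k) = 1.
Degrees (1,1,0) ⇒ d ≤ 1.
Coefficient equations give f(k) = k.
Then R = B(k−1)f/C = k*(k + 2), so s_k = R(k)·t_k = -k/(k + 1).
Verify: -1/(k**2 + 3*k + 2) matches t_k.
Evaluate s at k=10 and k=1: -10/11 and -1/2; difference -9/22.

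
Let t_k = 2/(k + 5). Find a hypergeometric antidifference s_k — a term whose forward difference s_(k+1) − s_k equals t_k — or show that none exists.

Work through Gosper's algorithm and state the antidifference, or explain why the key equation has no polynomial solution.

no hypergeometric antidifference exists

Ratio r(k) = (k + 5)/(k + 6).
Normal form (A,B,C) = (k + 5, k + 6, 1).
Solve (k + 5)·f(k+1) − (k + 5)·f(k) = 1.
Bound: deg f ≤ 0.
Generic f = c0 gives residual -1; -1 = 0 cannot hold, so t_k is not Gosper-summable.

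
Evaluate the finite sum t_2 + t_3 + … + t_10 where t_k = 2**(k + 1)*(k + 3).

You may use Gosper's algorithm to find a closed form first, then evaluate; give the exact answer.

Ratio r(k) = 2*(k + 4)/(k + 3).
A = 2, B = 1, C = k + 3.
Solve (2)·f(k+1) − (1)·f(k) = k + 3.
deg f ≤ 1 (via 0,0,1).
Match coefficients ⇒ f(k) = k + 1.
Certificate R = B(k−1)f/C = (k + 1)/(k + 3) gives s_k = 2**(k + 1)*(k + 1).
Check: Δs_k = 2**(k + 1)*(k + 3). ✓
Σ_(k=2)^(10) t_k = s_(11) − s_(2) = 49152 − (24) = 49128.

Σ = 49128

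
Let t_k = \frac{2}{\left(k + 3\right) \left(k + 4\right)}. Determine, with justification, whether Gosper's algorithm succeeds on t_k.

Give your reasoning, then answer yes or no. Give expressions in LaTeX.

Ratio r(k) = (k + 3)/(k + 5).
So A=k + 3 and B=k + 5, with C=1.
Need (k + 3)·f(k+1) − (k + 4)·f(k) = 1.
d = 1 from the (1,1,0) case.
Match coefficients ⇒ f(k) = k/3.
Certificate R = B(k−1)f/C = k*(k + 4)/3 gives s_k = 2*k/(3*(k + 3)).
Verify: 2/(k**2 + 7*k + 12) matches t_k.

Yes. s_k = \frac{2 k}{3 \left(k + 3\right)}.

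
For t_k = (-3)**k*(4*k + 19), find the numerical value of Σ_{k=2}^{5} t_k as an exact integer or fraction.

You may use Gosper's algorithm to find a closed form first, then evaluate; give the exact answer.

t_(k+1)/t_k = 3*(-4*k - 23)/(4*k + 19).
Normal form (A,B,C) = (-3, 1, k + 19/4).
Solve (-3)·f(k+1) − (1)·f(k) = k + 19/4.
Degrees (0,0,1) ⇒ d ≤ 1.
A polynomial solution: f(k) = -(k + 4)/4.
Certificate R = B(k−1)f/C = -(k + 4)/(4*k + 19) gives s_k = (-3)**k*(-k - 4).
s_(k+1) − s_k = (-3)**k*(4*k + 19) = t_k.
Σ_(k=2)^(5) t_k = s_(6) − s_(2) = -7290 − (-54) = -7236.

Σ = -7236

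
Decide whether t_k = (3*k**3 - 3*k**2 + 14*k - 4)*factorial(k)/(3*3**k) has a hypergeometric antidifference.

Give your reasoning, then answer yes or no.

Ratio r(k) = (3*k**4 + 9*k**3 + 23*k**2 + 27*k + 10)/(3*(3*k**3 - 3*k**2 + 14*k - 4)).
Factor: A=k/3 + 1/3; B=1; C=k**3 - k**2 + 14*k/3 - 4/3.
Key eq: (k/3 + 1/3)·f(k+1) = (1)·f(k) + (k**3 - k**2 + 14*k/3 - 4/3).
deg f ≤ 2 (via 1,0,3).
Coefficient equations give f(k) = 3*k**2 - 3*k + 2.
R(k) = B(k−1)·f(k)/C(k) = 3*(3*k**2 - 3*k + 2)/(3*k**3 - 3*k**2 + 14*k - 4); s_k = R·t_k = (3*k**2 - 3*k + 2)*factorial(k)/3**k.
s_(k+1) − s_k = (3*k**3 - 3*k**2 + 14*k - 4)*factorial(k)/(3*3**k) = t_k.

Yes. s_k = (3*k**2 - 3*k + 2)*factorial(k)/3**k.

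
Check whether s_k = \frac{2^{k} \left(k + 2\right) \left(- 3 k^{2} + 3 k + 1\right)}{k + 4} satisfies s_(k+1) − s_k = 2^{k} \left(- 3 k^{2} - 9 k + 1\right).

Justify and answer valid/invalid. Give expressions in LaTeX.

s_(k+1) = 2**(k + 1)*(k + 3)*(3*k - 3*(k + 1)**2 + 4)/(k + 5)
s_(k+1) − s_k = 2**k*(-3*k**4 - 30*k**3 - 104*k**2 - 95*k + 14)/(k**2 + 9*k + 20)
(s_(k+1) − s_k) − t_k = 2**(k + 1)*(3*k**3 + 18*k**2 + 38*k - 3)/(k**2 + 9*k + 20)

Invalid: residual \frac{2^{k + 1} \left(3 k^{3} + 18 k^{2} + 38 k - 3\right)}{k^{2} + 9 k + 20} ≠ 0.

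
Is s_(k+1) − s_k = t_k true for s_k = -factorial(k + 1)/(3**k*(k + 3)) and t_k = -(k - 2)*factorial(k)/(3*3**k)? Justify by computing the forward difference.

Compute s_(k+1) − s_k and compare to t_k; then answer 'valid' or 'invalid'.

Invalid: residual 2*(k**2 + k - 9)*factorial(k)/(3*3**k*(k + 3)*(k + 4)) ≠ 0.

s_(k+1) = -factorial(k + 2)/(3*3**k*(k + 4))
s_(k+1) − s_k = -(k**2 + 2*k - 6)*factorial(k + 1)/(3*3**k*(k + 3)*(k + 4))
(s_(k+1) − s_k) − t_k = 2*(k**2 + k - 9)*factorial(k)/(3*3**k*(k + 3)*(k + 4))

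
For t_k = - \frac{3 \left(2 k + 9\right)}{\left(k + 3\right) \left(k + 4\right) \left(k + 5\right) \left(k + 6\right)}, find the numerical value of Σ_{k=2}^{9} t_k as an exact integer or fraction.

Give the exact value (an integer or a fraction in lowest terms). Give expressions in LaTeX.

Σ = -32/455

r(k) = (k + 3)*(2*k + 11)/((k + 7)*(2*k + 9)) after simplifying.
A = k + 3, B = k + 7, C = k + 9/2.
Solve (k + 3)·f(k+1) − (k + 6)·f(k) = k + 9/2.
d = 3 from the (1,1,1) case.
A polynomial solution: f(k) = k*(k + 4)*(k + 8)/30.
Certificate R = B(k−1)f/C = k*(k + 4)*(k + 6)*(k + 8)/(15*(2*k + 9)) gives s_k = k*(-k - 8)/(5*(k**2 + 8*k + 15)).
s_(k+1) − s_k = 3*(-2*k - 9)/(k**4 + 18*k**3 + 119*k**2 + 342*k + 360) = t_k.
Evaluate s at k=10 and k=2: -12/65 and -4/35; difference -32/455.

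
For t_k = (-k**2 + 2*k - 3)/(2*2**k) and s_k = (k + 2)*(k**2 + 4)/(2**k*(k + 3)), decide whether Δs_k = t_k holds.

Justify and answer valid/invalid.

s_(k+1) = (k + 3)*((k + 1)**2 + 4)/(2*2**k*(k + 4))
s_(k+1) − s_k = (-k**4 - 4*k**3 + 2*k**2 - 19)/(2*2**k*(k**2 + 7*k + 12))
(s_(k+1) − s_k) − t_k = (k**3 + 3*k**2 - 3*k + 17)/(2*2**k*(k**2 + 7*k + 12))

Invalid: residual (k**3 + 3*k**2 - 3*k + 17)/(2*2**k*(k**2 + 7*k + 12)) ≠ 0.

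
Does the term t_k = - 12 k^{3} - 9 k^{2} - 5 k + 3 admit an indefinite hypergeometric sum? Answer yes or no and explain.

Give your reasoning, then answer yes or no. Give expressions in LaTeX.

t_(k+1)/t_k = (12*k**3 + 45*k**2 + 59*k + 23)/(12*k**3 + 9*k**2 + 5*k - 3).
Gosper form: A/B · C(k+1)/C(k) with A=1, B=1, C=k**3 + 3*k**2/4 + 5*k/12 - 1/4.
Need (1)·f(k+1) − (1)·f(k) = k**3 + 3*k**2/4 + 5*k/12 - 1/4.
d = 4 from the (0,0,3) case.
Solve for f: f(k) = k*(3*k**3 - 3*k**2 + k - 4)/12 (degree 4 ≤ 4).
So s_k = (B(k−1)f/C)·t_k = (k*(3*k**3 - 3*k**2 + k - 4)/(12*k**3 + 9*k**2 + 5*k - 3))·t_k = k*(-3*k**3 + 3*k**2 - k + 4).
Δs = -12*k**3 - 9*k**2 - 5*k + 3, as required.

Yes. s_k = k \left(- 3 k^{3} + 3 k^{2} - k + 4\right).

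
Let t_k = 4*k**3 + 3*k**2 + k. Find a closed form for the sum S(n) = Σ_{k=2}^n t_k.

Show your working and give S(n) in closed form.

Step 1: r(k) = (4*k**3 + 15*k**2 + 19*k + 8)/(k*(4*k**2 + 3*k + 1)).
Take A(k)=1, B(k)=1, C(k)=k**3 + 3*k**2/4 + k/4.
f must satisfy (1)·f(k+1) − (1)·f(k) = k**3 + 3*k**2/4 + k/4.
d = 4 from the (0,0,3) case.
Solve for f: f(k) = k**3*(k - 1)/4 (degree 4 ≤ 4).
Get s_k = R·t_k = k**3*(k - 1) with R(k) = B(k−1)f(k)/C(k) = k**2*(k - 1)/(4*k**2 + 3*k + 1).
Verify: k*(4*k**2 + 3*k + 1) matches t_k.
Σ_(k=2)^n t_k = s_(n+1) − s_(2) = (n*(n**3 + 3*n**2 + 3*n + 1)) − (8), i.e. n**4 + 3*n**3 + 3*n**2 + n - 8.

S(n) = n**4 + 3*n**3 + 3*n**2 + n - 8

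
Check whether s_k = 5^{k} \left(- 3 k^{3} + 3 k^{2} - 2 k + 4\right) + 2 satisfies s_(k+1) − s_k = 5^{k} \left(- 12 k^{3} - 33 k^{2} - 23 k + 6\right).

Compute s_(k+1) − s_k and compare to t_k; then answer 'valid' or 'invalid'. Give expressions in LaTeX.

Valid: the claim telescopes to t_k.

s_(k+1) = 5**(k + 1)*(-2*k - 3*(k + 1)**3 + 3*(k + 1)**2 + 2) + 2
s_(k+1) − s_k = 5**k*(-12*k**3 - 33*k**2 - 23*k + 6)
(s_(k+1) − s_k) − t_k = 0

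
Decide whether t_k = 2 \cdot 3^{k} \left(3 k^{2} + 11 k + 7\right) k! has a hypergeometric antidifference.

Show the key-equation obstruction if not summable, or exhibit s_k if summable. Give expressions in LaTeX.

Yes. s_k = 2 \cdot 3^{k} \left(k + 2\right) k!.

Step 1: r(k) = 3*(3*k**3 + 20*k**2 + 38*k + 21)/(3*k**2 + 11*k + 7).
Normal form (A,B,C) = (3*k + 3, 1, k**2 + 11*k/3 + 7/3).
f must satisfy (3*k + 3)·f(k+1) − (1)·f(k) = k**2 + 11*k/3 + 7/3.
d = 1 from the (1,0,2) case.
A polynomial solution: f(k) = (k + 2)/3.
Certificate R = B(k−1)f/C = (k + 2)/(3*k**2 + 11*k + 7) gives s_k = 2*3**k*(k + 2)*factorial(k).
Δs = 2*3**k*(3*k**2 + 11*k + 7)*factorial(k), as required.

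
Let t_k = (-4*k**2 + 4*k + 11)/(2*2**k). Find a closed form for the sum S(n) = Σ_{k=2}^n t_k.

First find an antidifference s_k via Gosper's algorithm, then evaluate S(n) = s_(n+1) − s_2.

The ratio is (4*k**2 + 4*k - 11)/(2*(4*k**2 - 4*k - 11)).
So A=1/2 and B=1, with C=k**2 - k - 11/4.
Need (1/2)·f(k+1) − (1)·f(k) = k**2 - k - 11/4.
deg f ≤ 2 (via 0,0,2).
A polynomial solution: f(k) = -(2*k - 1)*(2*k + 3)/2.
Get s_k = R·t_k = (4*k**2 + 4*k - 3)/2**k with R(k) = B(k−1)f(k)/C(k) = -2*(2*k - 1)*(2*k + 3)/(4*k**2 - 4*k - 11).
Δs = (-4*k**2 + 4*k + 11)/(2*2**k), as required.
Σ_(k=2)^n t_k = s_(n+1) − s_(2) = (2**(-n - 1)*(4*n**2 + 12*n + 5)) − (21/4), i.e. 2**(-n - 2)*(-21*2**n + 8*n**2 + 24*n + 10).

S(n) = 2**(-n - 2)*(-21*2**n + 8*n**2 + 24*n + 10)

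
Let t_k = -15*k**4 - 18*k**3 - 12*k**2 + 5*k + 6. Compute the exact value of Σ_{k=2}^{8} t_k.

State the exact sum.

Σ = -157094

Ratio r(k) = (15*k**4 + 78*k**3 + 156*k**2 + 133*k + 34)/(15*k**4 + 18*k**3 + 12*k**2 - 5*k - 6).
So A=1 and B=1, with C=k**4 + 6*k**3/5 + 4*k**2/5 - k/3 - 2/5.
Key eq: (1)·f(k+1) = (1)·f(k) + (k**4 + 6*k**3/5 + 4*k**2/5 - k/3 - 2/5).
deg f ≤ 5 (via 0,0,4).
A polynomial solution: f(k) = k*(3*k**4 - 3*k**3 - 4*k - 2)/15.
Then R = B(k−1)f/C = k*(3*k**4 - 3*k**3 - 4*k - 2)/(15*k**4 + 18*k**3 + 12*k**2 - 5*k - 6), so s_k = R(k)·t_k = k*(-3*k**4 + 3*k**3 + 4*k + 2).
Verify: -15*k**4 - 18*k**3 - 12*k**2 + 5*k + 6 matches t_k.
Sum = s_(9) − s_(2); s_(9) = -157122, s_(2) = -28 ⇒ -157094.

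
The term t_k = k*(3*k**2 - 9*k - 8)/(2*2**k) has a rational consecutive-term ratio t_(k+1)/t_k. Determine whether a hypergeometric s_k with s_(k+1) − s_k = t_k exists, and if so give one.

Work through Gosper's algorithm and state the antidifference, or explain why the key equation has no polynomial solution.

s_k = -(3*k**3 + k + 4)/2**k

Compute t_(k+1)/t_k: get (3*k**3 - 17*k - 14)/(2*k*(3*k**2 - 9*k - 8)).
A = 1/2, B = 1, C = k**3 - 3*k**2 - 8*k/3.
Set up (1/2)·f(k+1) − (1)·f(k) − (k**3 - 3*k**2 - 8*k/3) = 0.
Degrees (0,0,3) ⇒ d ≤ 3.
A polynomial solution: f(k) = -2*(k + 1)*(3*k**2 - 3*k + 4)/3.
R(k) = B(k−1)·f(k)/C(k) = -2*(k + 1)*(3*k**2 - 3*k + 4)/(k*(3*k**2 - 9*k - 8)); s_k = R·t_k = -(3*k**3 + k + 4)/2**k.
Δs = k*(3*k**2 - 9*k - 8)/(2*2**k), as required.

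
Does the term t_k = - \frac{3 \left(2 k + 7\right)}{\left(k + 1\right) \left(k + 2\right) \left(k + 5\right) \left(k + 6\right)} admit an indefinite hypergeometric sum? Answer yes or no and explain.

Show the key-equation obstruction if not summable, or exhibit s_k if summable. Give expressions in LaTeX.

Yes. s_k = \frac{3 k \left(- k - 6\right)}{5 \left(k^{2} + 6 k + 5\right)}.

r(k) = (k + 1)*(k + 5)*(2*k + 9)/((k + 3)*(k + 7)*(2*k + 7)) after simplifying.
So A=k + 1 and B=k + 7, with C=k**3 + 21*k**2/2 + 73*k/2 + 42.
Solve (k + 1)·f(k+1) − (k + 6)·f(k) = k**3 + 21*k**2/2 + 73*k/2 + 42.
d = 5 from the (1,1,3) case.
Solve for f: f(k) = k*(k + 2)*(k + 3)*(k + 4)*(k + 6)/10 (degree 5 ≤ 5).
Certificate R = B(k−1)f/C = k*(k + 2)*(k + 6)**2/(5*(2*k + 7)) gives s_k = 3*k*(-k - 6)/(5*(k**2 + 6*k + 5)).
s_(k+1) − s_k = 3*(-2*k - 7)/(k**4 + 14*k**3 + 65*k**2 + 112*k + 60) = t_k.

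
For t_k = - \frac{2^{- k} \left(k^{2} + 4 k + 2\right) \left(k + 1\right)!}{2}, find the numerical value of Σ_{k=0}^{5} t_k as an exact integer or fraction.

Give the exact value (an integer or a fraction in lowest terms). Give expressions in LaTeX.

Σ = -2823/4

The ratio is (k + 2)*(4*k + (k + 1)**2 + 6)/(2*(k**2 + 4*k + 2)).
Take A(k)=k/2 + 1, B(k)=1, C(k)=k**2 + 4*k + 2.
Solve (k/2 + 1)·f(k+1) − (1)·f(k) = k**2 + 4*k + 2.
d = 1 from the (1,0,2) case.
Coefficient equations give f(k) = 2*(k + 3).
R(k) = B(k−1)·f(k)/C(k) = 2*(k + 3)/(k**2 + 4*k + 2); s_k = R·t_k = -(k + 3)*factorial(k + 1)/2**k.
Verify: -(k**2 + 4*k + 2)*factorial(k + 1)/(2*2**k) matches t_k.
Telescoping: Σ = s_(6) − s_(0) = -2835/4 − (-3) = -2823/4.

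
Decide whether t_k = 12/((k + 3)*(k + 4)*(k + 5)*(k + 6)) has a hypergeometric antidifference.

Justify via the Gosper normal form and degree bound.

Step 1: r(k) = (k + 3)/(k + 7).
Take A(k)=k + 3, B(k)=k + 7, C(k)=1.
Solve (k + 3)·f(k+1) − (k + 6)·f(k) = 1.
deg f ≤ 3 (via 1,1,0).
Solving with deg f ≤ 3: f(k) = k*(k**2 + 12*k + 47)/180.
Get s_k = R·t_k = k*(k**2 + 12*k + 47)/(15*(k + 3)*(k + 4)*(k + 5)) with R(k) = B(k−1)f(k)/C(k) = k*(k + 6)*(k**2 + 12*k + 47)/180.
Verify: 12/(k**4 + 18*k**3 + 119*k**2 + 342*k + 360) matches t_k.

Yes. s_k = k*(k**2 + 12*k + 47)/(15*(k + 3)*(k + 4)*(k + 5)).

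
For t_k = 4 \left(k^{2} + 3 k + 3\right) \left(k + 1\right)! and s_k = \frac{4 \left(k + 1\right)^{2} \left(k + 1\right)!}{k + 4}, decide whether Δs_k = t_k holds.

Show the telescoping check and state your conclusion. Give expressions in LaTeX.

Invalid: residual - \frac{12 \left(k^{3} + 7 k^{2} + 14 k + 11\right) \left(k + 1\right)!}{\left(k + 4\right) \left(k + 5\right)} ≠ 0.

s_(k+1) = 4*(k + 2)**2*factorial(k + 2)/(k + 5)
s_(k+1) − s_k = 4*(k**4 + 9*k**3 + 29*k**2 + 45*k + 27)*factorial(k + 1)/((k + 4)*(k + 5))
(s_(k+1) − s_k) − t_k = -12*(k**3 + 7*k**2 + 14*k + 11)*factorial(k + 1)/((k + 4)*(k + 5))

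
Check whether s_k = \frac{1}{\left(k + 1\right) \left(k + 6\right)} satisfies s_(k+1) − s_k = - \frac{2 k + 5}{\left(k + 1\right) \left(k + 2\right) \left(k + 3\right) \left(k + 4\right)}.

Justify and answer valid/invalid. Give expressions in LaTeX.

s_(k+1) = 1/((k + 2)*(k + 7))
s_(k+1) − s_k = 2*(-k - 4)/(k**4 + 16*k**3 + 83*k**2 + 152*k + 84)
(s_(k+1) − s_k) − t_k = 3*(3*k**2 + 23*k + 38)/(k**6 + 23*k**5 + 207*k**4 + 925*k**3 + 2144*k**2 + 2412*k + 1008)

Invalid: residual \frac{3 \left(3 k^{2} + 23 k + 38\right)}{k^{6} + 23 k^{5} + 207 k^{4} + 925 k^{3} + 2144 k^{2} + 2412 k + 1008} ≠ 0.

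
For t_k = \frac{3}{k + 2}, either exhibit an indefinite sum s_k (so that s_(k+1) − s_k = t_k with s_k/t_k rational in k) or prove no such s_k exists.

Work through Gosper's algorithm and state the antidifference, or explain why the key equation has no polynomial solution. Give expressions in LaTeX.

t_(k+1)/t_k = (k + 2)/(k + 3).
Gosper form: A/B · C(k+1)/C(k) with A=k + 2, B=k + 3, C=1.
Key eq: (k + 2)·f(k+1) = (k + 2)·f(k) + (1).
Degrees (1,1,0) ⇒ d ≤ 0.
Put f(k) = c0: A·f(k+1) − B(k−1)·f(k) − C = -1; need -1 = 0 — inconsistent ⇒ no f, not summable.

not Gosper-summable; s_k does not exist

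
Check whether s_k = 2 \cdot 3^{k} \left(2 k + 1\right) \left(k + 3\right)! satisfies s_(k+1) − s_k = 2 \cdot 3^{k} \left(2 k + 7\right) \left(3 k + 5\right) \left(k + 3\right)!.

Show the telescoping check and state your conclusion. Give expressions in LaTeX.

s_(k+1) = 6*3**k*(2*k + 3)*factorial(k + 4)
s_(k+1) − s_k = 2*3**k*(2*k + 7)*(3*k + 5)*factorial(k + 3)
(s_(k+1) − s_k) − t_k = 0

Valid: the claim telescopes to t_k.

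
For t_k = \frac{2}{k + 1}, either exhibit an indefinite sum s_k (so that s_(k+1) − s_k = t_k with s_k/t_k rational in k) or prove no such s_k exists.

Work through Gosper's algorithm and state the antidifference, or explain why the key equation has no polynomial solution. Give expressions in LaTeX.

none — t_k is not Gosper-summable

Ratio r(k) = (k + 1)/(k + 2).
Gosper form: A/B · C(k+1)/C(k) with A=k + 1, B=k + 2, C=1.
Set up (k + 1)·f(k+1) − (k + 1)·f(k) − (1) = 0.
d = 0 from the (1,1,0) case.
Write f(k) = c0. Then LHS − RHS = -1, requiring -1 = 0: contradictory. No certificate.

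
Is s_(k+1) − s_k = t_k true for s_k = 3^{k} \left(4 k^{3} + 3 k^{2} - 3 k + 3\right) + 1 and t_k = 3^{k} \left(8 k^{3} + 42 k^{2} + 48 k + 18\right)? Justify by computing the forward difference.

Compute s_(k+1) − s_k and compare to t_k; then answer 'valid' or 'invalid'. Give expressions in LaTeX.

Valid — Δs_k = t_k.

s_(k+1) = 3**(k + 1)*(-3*k + 4*(k + 1)**3 + 3*(k + 1)**2) + 1
s_(k+1) − s_k = 3**k*(8*k**3 + 42*k**2 + 48*k + 18)
(s_(k+1) − s_k) − t_k = 0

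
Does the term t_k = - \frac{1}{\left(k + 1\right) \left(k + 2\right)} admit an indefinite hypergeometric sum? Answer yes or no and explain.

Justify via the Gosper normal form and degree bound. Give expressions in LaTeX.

The ratio is (k + 1)/(k + 3).
So A=k + 1 and B=k + 3, with C=1.
f must satisfy (k + 1)·f(k+1) − (k + 2)·f(k) = 1.
From deg A=1, deg B=1, deg C=0: d=1.
Coefficient equations give f(k) = k.
Certificate R = B(k−1)f/C = k*(k + 2) gives s_k = -k/(k + 1).
Check: Δs_k = -1/(k**2 + 3*k + 2). ✓

Yes. s_k = - \frac{k}{k + 1}.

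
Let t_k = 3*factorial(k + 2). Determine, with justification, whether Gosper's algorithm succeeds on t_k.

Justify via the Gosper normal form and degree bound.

No; the degree bound rules out any f.

t_(k+1)/t_k = k + 3.
So A=k + 3 and B=1, with C=1.
Key eq: (k + 3)·f(k+1) = (1)·f(k) + (1).
Bound: deg f ≤ -1.
d = -1 < 0 ⇒ no nonzero polynomial f; not summable.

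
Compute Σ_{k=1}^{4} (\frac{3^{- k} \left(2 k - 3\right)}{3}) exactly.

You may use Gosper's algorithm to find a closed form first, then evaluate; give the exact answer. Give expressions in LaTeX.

The ratio is (2*k - 1)/(3*(2*k - 3)).
Gosper form: A/B · C(k+1)/C(k) with A=1/3, B=1, C=k - 3/2.
Key eq: (1/3)·f(k+1) = (1)·f(k) + (k - 3/2).
From deg A=0, deg B=0, deg C=1: d=1.
Match coefficients ⇒ f(k) = -3*(k - 1)/2.
Certificate R = B(k−1)f/C = -3*(k - 1)/(2*k - 3) gives s_k = (1 - k)/3**k.
Δs = (2*k - 3)/(3*3**k), as required.
Evaluate s at k=5 and k=1: -4/243 and 0; difference -4/243.

Σ = -4/243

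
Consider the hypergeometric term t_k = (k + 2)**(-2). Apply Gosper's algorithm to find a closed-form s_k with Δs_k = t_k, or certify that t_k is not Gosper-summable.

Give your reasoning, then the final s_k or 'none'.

not Gosper-summable; s_k does not exist

r(k) = (k + 2)**2/(k + 3)**2 after simplifying.
Gosper form: A/B · C(k+1)/C(k) with A=k**2 + 4*k + 4, B=k**2 + 6*k + 9, C=1.
Key eq: (k**2 + 4*k + 4)·f(k+1) = (k**2 + 4*k + 4)·f(k) + (1).
Bound: deg f ≤ 0.
f = c0 ⇒ A·f(k+1) − B(k−1)·f(k) − C = -1. The system {-1 = 0} is inconsistent; no antidifference.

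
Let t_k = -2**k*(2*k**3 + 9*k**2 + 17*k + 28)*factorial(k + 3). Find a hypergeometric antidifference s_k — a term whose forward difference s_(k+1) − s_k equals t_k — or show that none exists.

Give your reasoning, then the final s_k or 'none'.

s_k = -2**k*(k**2 - k + 4)*factorial(k + 3)

Step 1: r(k) = 2*(2*k**4 + 23*k**3 + 101*k**2 + 220*k + 224)/(2*k**3 + 9*k**2 + 17*k + 28).
Normal form (A,B,C) = (2*k + 8, 1, k**3 + 9*k**2/2 + 17*k/2 + 14).
Need (2*k + 8)·f(k+1) − (1)·f(k) = k**3 + 9*k**2/2 + 17*k/2 + 14.
From deg A=1, deg B=0, deg C=3: d=2.
Solve for f: f(k) = (k**2 - k + 4)/2 (degree 2 ≤ 2).
Certificate R = B(k−1)f/C = (k**2 - k + 4)/(2*k**3 + 9*k**2 + 17*k + 28) gives s_k = -2**k*(k**2 - k + 4)*factorial(k + 3).
Check: Δs_k = -2**k*(2*k**3 + 9*k**2 + 17*k + 28)*factorial(k + 3). ✓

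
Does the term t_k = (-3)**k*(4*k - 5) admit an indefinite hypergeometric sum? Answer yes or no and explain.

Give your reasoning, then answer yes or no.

Yes. s_k = (-3)**k*(2 - k).

Step 1: r(k) = 3*(1 - 4*k)/(4*k - 5).
A = -3, B = 1, C = k - 5/4.
Solve (-3)·f(k+1) − (1)·f(k) = k - 5/4.
Bound: deg f ≤ 1.
Solving with deg f ≤ 1: f(k) = -(k - 2)/4.
R(k) = B(k−1)·f(k)/C(k) = -(k - 2)/(4*k - 5); s_k = R·t_k = (-3)**k*(2 - k).
Check: Δs_k = (-3)**k*(4*k - 5). ✓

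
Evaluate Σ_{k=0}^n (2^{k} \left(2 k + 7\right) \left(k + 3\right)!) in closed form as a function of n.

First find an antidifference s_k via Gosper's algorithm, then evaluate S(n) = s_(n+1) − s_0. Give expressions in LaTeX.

S(n) = 2 \cdot 2^{n} \left(n + 4\right)! - 6

t_(k+1)/t_k = 2*(k + 4)*(2*k + 9)/(2*k + 7).
Normal form (A,B,C) = (2*k + 8, 1, k + 7/2).
Solve (2*k + 8)·f(k+1) − (1)·f(k) = k + 7/2.
From deg A=1, deg B=0, deg C=1: d=0.
A polynomial solution: f(k) = 1/2.
R(k) = B(k−1)·f(k)/C(k) = 1/(2*k + 7); s_k = R·t_k = 2**k*factorial(k + 3).
Verify: 2**k*(2*k + 7)*factorial(k + 3) matches t_k.
Evaluate: s_(n+1) = 2**(n + 1)*factorial(n + 4); subtract s_(0) = 6 ⇒ S(n) = 2*2**n*factorial(n + 4) - 6.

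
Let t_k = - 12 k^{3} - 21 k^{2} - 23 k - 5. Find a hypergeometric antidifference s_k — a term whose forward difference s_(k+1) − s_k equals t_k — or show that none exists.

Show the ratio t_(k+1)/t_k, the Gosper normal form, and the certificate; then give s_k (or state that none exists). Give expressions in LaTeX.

r(k) = (12*k**3 + 57*k**2 + 101*k + 61)/(12*k**3 + 21*k**2 + 23*k + 5) after simplifying.
Take A(k)=1, B(k)=1, C(k)=k**3 + 7*k**2/4 + 23*k/12 + 5/12.
Key eq: (1)·f(k+1) = (1)·f(k) + (k**3 + 7*k**2/4 + 23*k/12 + 5/12).
Degrees (0,0,3) ⇒ d ≤ 4.
Match coefficients ⇒ f(k) = k*(3*k**3 + k**2 + 4*k - 3)/12.
Certificate R = B(k−1)f/C = k*(3*k**3 + k**2 + 4*k - 3)/(12*k**3 + 21*k**2 + 23*k + 5) gives s_k = k*(-3*k**3 - k**2 - 4*k + 3).
Verify: -12*k**3 - 21*k**2 - 23*k - 5 matches t_k.

s_k = k \left(- 3 k^{3} - k^{2} - 4 k + 3\right)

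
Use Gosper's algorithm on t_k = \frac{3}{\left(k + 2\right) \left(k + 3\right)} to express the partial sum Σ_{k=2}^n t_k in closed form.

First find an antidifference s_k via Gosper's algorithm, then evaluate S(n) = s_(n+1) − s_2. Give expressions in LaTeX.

S(n) = \frac{3 \left(n - 1\right)}{4 \left(n + 3\right)}

t_(k+1)/t_k = (k + 2)/(k + 4).
Normal form (A,B,C) = (k + 2, k + 4, 1).
Key eq: (k + 2)·f(k+1) = (k + 3)·f(k) + (1).
From deg A=1, deg B=1, deg C=0: d=1.
Coefficient equations give f(k) = k/2.
R(k) = B(k−1)·f(k)/C(k) = k*(k + 3)/2; s_k = R·t_k = 3*k/(2*(k + 2)).
Verify: 3/(k**2 + 5*k + 6) matches t_k.
Σ_(k=2)^n t_k = s_(n+1) − s_(2) = (3*(n + 1)/(2*(n + 3))) − (3/4), i.e. 3*(n - 1)/(4*(n + 3)).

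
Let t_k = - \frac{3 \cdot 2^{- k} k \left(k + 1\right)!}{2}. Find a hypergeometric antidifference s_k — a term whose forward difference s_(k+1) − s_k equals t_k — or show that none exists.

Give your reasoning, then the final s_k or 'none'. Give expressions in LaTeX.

s_k = - 3 \cdot 2^{- k} \left(k + 1\right)!

Ratio r(k) = (k + 1)*(k + 2)/(2*k).
So A=k/2 + 1 and B=1, with C=k.
Set up (k/2 + 1)·f(k+1) − (1)·f(k) − (k) = 0.
deg f ≤ 0 (via 1,0,1).
A polynomial solution: f(k) = 2.
Then R = B(k−1)f/C = 2/k, so s_k = R(k)·t_k = -3*factorial(k + 1)/2**k.
s_(k+1) − s_k = -3*k*factorial(k + 1)/(2*2**k) = t_k.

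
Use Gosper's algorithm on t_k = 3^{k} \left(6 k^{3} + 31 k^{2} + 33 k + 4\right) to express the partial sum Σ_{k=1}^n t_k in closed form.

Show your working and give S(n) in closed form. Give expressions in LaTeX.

S(n) = 9 \cdot 3^{n} n^{3} + 33 \cdot 3^{n} n^{2} + 30 \cdot 3^{n} n + 3 \cdot 3^{n} - 3

t_(k+1)/t_k = 3*(6*k**3 + 49*k**2 + 113*k + 74)/(6*k**3 + 31*k**2 + 33*k + 4).
Factor: A=3; B=1; C=k**3 + 31*k**2/6 + 11*k/2 + 2/3.
Set up (3)·f(k+1) − (1)·f(k) − (k**3 + 31*k**2/6 + 11*k/2 + 2/3) = 0.
Bound: deg f ≤ 3.
Coefficient equations give f(k) = (3*k**3 + 2*k**2 - 3*k - 1)/6.
Certificate R = B(k−1)f/C = (3*k**3 + 2*k**2 - 3*k - 1)/(6*k**3 + 31*k**2 + 33*k + 4) gives s_k = 3**k*(3*k**3 + 2*k**2 - 3*k - 1).
s_(k+1) − s_k = 3**k*(6*k**3 + 31*k**2 + 33*k + 4) = t_k.
Telescope: S(n) = s_(n+1) − s_(1) = 3**(n + 1)*(3*n**3 + 11*n**2 + 10*n + 1) − (3) = 9*3**n*n**3 + 33*3**n*n**2 + 30*3**n*n + 3*3**n - 3.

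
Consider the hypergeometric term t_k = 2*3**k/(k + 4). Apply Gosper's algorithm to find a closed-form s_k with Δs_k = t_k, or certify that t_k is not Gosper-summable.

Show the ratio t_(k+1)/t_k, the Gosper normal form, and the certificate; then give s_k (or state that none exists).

Step 1: r(k) = 3*(k + 4)/(k + 5).
Factor: A=3*k + 12; B=k + 5; C=1.
Set up (3*k + 12)·f(k+1) − (k + 4)·f(k) − (1) = 0.
From deg A=1, deg B=1, deg C=0: d=-1.
Bound -1 < 0, so the key equation has no polynomial solution.

no hypergeometric antidifference exists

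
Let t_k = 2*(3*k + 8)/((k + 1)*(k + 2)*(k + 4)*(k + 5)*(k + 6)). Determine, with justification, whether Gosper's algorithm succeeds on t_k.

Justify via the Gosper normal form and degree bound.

Yes. s_k = k*(k**2 + 10*k + 29)/(10*(k**3 + 10*k**2 + 29*k + 20)).

Ratio r(k) = (k + 1)*(k + 4)*(3*k + 11)/((k + 3)*(k + 7)*(3*k + 8)).
Take A(k)=k + 1, B(k)=k + 7, C(k)=k**2 + 17*k/3 + 8.
f must satisfy (k + 1)·f(k+1) − (k + 6)·f(k) = k**2 + 17*k/3 + 8.
Degrees (1,1,2) ⇒ d ≤ 5.
Solve for f: f(k) = k*(k + 2)*(k + 3)*(k**2 + 10*k + 29)/60 (degree 5 ≤ 5).
So s_k = (B(k−1)f/C)·t_k = (k*(k + 2)*(k + 6)*(k**2 + 10*k + 29)/(20*(3*k + 8)))·t_k = k*(k**2 + 10*k + 29)/(10*(k**3 + 10*k**2 + 29*k + 20)).
Check: Δs_k = 2*(3*k + 8)/(k**5 + 18*k**4 + 121*k**3 + 372*k**2 + 508*k + 240). ✓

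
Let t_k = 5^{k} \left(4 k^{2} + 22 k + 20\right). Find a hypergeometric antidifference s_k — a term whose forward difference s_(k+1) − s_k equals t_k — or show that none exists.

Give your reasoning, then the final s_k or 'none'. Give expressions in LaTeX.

s_k = 5^{k} k \left(k + 3\right)

The ratio is 5*(2*k**2 + 15*k + 23)/(2*k**2 + 11*k + 10).
Gosper form: A/B · C(k+1)/C(k) with A=5, B=1, C=k**2 + 11*k/2 + 5.
Set up (5)·f(k+1) − (1)·f(k) − (k**2 + 11*k/2 + 5) = 0.
From deg A=0, deg B=0, deg C=2: d=2.
Solving with deg f ≤ 2: f(k) = k*(k + 3)/4.
Get s_k = R·t_k = 5**k*k*(k + 3) with R(k) = B(k−1)f(k)/C(k) = k*(k + 3)/(2*(2*k**2 + 11*k + 10)).
Δs = 5**k*(4*k**2 + 22*k + 20), as required.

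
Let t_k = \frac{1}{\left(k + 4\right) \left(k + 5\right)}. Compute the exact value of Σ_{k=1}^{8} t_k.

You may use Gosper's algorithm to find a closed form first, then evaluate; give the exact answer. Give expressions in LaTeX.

Σ = 8/65

t_(k+1)/t_k = (k + 4)/(k + 6).
So A=k + 4 and B=k + 6, with C=1.
Key eq: (k + 4)·f(k+1) = (k + 5)·f(k) + (1).
Bound: deg f ≤ 1.
Coefficient equations give f(k) = k/4.
Then R = B(k−1)f/C = k*(k + 5)/4, so s_k = R(k)·t_k = k/(4*(k + 4)).
Verify: 1/(k**2 + 9*k + 20) matches t_k.
Evaluate s at k=9 and k=1: 9/52 and 1/20; difference 8/65.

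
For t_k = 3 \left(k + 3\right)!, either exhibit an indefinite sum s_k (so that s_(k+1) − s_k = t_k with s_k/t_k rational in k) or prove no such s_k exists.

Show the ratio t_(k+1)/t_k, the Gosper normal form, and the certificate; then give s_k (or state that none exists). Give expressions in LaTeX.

r(k) = k + 4 after simplifying.
Factor: A=k + 4; B=1; C=1.
Need (k + 4)·f(k+1) − (1)·f(k) = 1.
Degrees (1,0,0) ⇒ d ≤ -1.
Bound -1 < 0, so the key equation has no polynomial solution.

not Gosper-summable; s_k does not exist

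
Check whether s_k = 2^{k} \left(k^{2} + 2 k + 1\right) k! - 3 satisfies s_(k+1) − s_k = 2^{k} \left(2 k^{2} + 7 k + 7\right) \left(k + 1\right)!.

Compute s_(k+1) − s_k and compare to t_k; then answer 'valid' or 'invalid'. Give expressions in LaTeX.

s_(k+1) = 2**(k + 1)*(2*k + (k + 1)**2 + 3)*factorial(k + 1) - 3
s_(k+1) − s_k = 2**k*(2*k**2 + 7*k + 7)*factorial(k + 1)
(s_(k+1) − s_k) − t_k = 0

Valid — Δs_k = t_k.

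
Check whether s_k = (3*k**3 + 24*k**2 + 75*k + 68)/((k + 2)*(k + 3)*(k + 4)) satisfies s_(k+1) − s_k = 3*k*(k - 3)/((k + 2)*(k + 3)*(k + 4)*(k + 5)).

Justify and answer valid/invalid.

valid (s_(k+1) − s_k reduces to t_k)

s_(k+1) = (75*k + 3*(k + 1)**3 + 24*(k + 1)**2 + 143)/((k + 3)*(k + 4)*(k + 5))
s_(k+1) − s_k = 3*k*(k - 3)/(k**4 + 14*k**3 + 71*k**2 + 154*k + 120)
(s_(k+1) − s_k) − t_k = 0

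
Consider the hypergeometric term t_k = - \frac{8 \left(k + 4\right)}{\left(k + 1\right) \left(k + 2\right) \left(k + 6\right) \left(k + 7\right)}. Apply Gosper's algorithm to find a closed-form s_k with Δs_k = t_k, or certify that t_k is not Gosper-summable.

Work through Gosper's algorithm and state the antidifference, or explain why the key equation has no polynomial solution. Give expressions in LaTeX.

The ratio is (k + 1)*(k + 5)*(k + 6)/((k + 3)*(k + 4)*(k + 8)).
A = k + 1, B = k + 8, C = k**4 + 16*k**3 + 95*k**2 + 248*k + 240.
f must satisfy (k + 1)·f(k+1) − (k + 7)·f(k) = k**4 + 16*k**3 + 95*k**2 + 248*k + 240.
Bound: deg f ≤ 6.
Coefficient equations give f(k) = k*(k + 2)*(k + 3)*(k + 4)*(k + 5)*(k + 7)/12.
Certificate R = B(k−1)f/C = k*(k + 2)*(k + 7)**2/(12*(k + 4)) gives s_k = 2*k*(-k - 7)/(3*(k**2 + 7*k + 6)).
Verify: 8*(-k - 4)/(k**4 + 16*k**3 + 83*k**2 + 152*k + 84) matches t_k.

s_k = \frac{2 k \left(- k - 7\right)}{3 \left(k^{2} + 7 k + 6\right)}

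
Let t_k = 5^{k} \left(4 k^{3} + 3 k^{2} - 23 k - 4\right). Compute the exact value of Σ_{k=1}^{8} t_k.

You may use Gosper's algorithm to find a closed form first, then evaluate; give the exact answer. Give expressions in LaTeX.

Step 1: r(k) = 5*(4*k**3 + 15*k**2 - 5*k - 20)/(4*k**3 + 3*k**2 - 23*k - 4).
Factor: A=5; B=1; C=k**3 + 3*k**2/4 - 23*k/4 - 1.
f must satisfy (5)·f(k+1) − (1)·f(k) = k**3 + 3*k**2/4 - 23*k/4 - 1.
From deg A=0, deg B=0, deg C=3: d=3.
Solve for f: f(k) = (k - 1)*(k**2 - 2*k - 4)/4 (degree 3 ≤ 3).
So s_k = (B(k−1)f/C)·t_k = ((k - 1)*(k**2 - 2*k - 4)/(4*k**3 + 3*k**2 - 23*k - 4))·t_k = 5**k*(k**3 - 3*k**2 - 2*k + 4).
Verify: 5**k*(4*k**3 + 3*k**2 - 23*k - 4) matches t_k.
Evaluate s at k=9 and k=1: 921875000 and 0; difference 921875000.

Σ = 921875000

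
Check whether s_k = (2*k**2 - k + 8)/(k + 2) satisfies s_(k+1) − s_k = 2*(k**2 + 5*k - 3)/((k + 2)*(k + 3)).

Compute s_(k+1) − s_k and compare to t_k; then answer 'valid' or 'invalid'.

s_(k+1) = (-k + 2*(k + 1)**2 + 7)/(k + 3)
s_(k+1) − s_k = 2*(k**2 + 5*k - 3)/(k**2 + 5*k + 6)
(s_(k+1) − s_k) − t_k = 0

valid (s_(k+1) − s_k reduces to t_k)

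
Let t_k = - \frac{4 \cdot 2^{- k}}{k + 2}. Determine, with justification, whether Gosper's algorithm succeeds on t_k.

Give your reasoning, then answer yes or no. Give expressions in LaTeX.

No; the degree bound rules out any f.

The ratio is (k + 2)/(2*(k + 3)).
Factor: A=k/2 + 1; B=k + 3; C=1.
Need (k/2 + 1)·f(k+1) − (k + 2)·f(k) = 1.
Bound: deg f ≤ -1.
Bound -1 < 0, so the key equation has no polynomial solution.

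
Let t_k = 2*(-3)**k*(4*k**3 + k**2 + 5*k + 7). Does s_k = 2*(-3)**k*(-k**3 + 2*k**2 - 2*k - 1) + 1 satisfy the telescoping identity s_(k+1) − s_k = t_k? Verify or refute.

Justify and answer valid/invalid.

valid; difference matches t_k

s_(k+1) = 6*(-3)**k*(2*k + (k + 1)**3 - 2*(k + 1)**2 + 3) + 1
s_(k+1) − s_k = 2*(-3)**k*(4*k**3 + k**2 + 5*k + 7)
(s_(k+1) − s_k) − t_k = 0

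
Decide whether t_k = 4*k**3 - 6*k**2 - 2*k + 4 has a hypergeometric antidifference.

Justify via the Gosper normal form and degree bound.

Yes. s_k = k*(k**3 - 4*k**2 + 3*k + 4).

The ratio is k*(2*k**2 + 3*k - 1)/(2*k**3 - 3*k**2 - k + 2).
A = 1, B = 1, C = k**3 - 3*k**2/2 - k/2 + 1.
Key eq: (1)·f(k+1) = (1)·f(k) + (k**3 - 3*k**2/2 - k/2 + 1).
From deg A=0, deg B=0, deg C=3: d=4.
Solving with deg f ≤ 4: f(k) = k*(k**3 - 4*k**2 + 3*k + 4)/4.
So s_k = (B(k−1)f/C)·t_k = (k*(k**3 - 4*k**2 + 3*k + 4)/(2*(k - 1)*(2*k**2 - k - 2)))·t_k = k*(k**3 - 4*k**2 + 3*k + 4).
Verify: 4*k**3 - 6*k**2 - 2*k + 4 matches t_k.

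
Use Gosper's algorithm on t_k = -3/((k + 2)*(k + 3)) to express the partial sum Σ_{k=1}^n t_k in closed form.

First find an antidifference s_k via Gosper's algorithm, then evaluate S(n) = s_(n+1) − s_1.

S(n) = -n/(n + 3)

Compute t_(k+1)/t_k: get (k + 2)/(k + 4).
A = k + 2, B = k + 4, C = 1.
f must satisfy (k + 2)·f(k+1) − (k + 3)·f(k) = 1.
d = 1 from the (1,1,0) case.
Match coefficients ⇒ f(k) = k/2.
R(k) = B(k−1)·f(k)/C(k) = k*(k + 3)/2; s_k = R·t_k = -3*k/(2*k + 4).
Verify: -3/(k**2 + 5*k + 6) matches t_k.
Σ_(k=1)^n t_k = s_(n+1) − s_(1) = (3*(-n - 1)/(2*(n + 3))) − (-1/2), i.e. -n/(n + 3).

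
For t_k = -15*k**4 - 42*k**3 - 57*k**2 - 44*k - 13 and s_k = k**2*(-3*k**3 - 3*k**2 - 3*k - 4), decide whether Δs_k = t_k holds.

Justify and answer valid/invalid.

s_(k+1) = (k + 1)**2*(-3*k - 3*(k + 1)**3 - 3*(k + 1)**2 - 7)
s_(k+1) − s_k = -15*k**4 - 42*k**3 - 57*k**2 - 44*k - 13
(s_(k+1) − s_k) − t_k = 0

valid (s_(k+1) − s_k reduces to t_k)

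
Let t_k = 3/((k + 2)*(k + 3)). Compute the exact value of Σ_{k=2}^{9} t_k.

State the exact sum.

r(k) = (k + 2)/(k + 4) after simplifying.
Factor: A=k + 2; B=k + 4; C=1.
f must satisfy (k + 2)·f(k+1) − (k + 3)·f(k) = 1.
d = 1 from the (1,1,0) case.
Solve for f: f(k) = k/2 (degree 1 ≤ 1).
So s_k = (B(k−1)f/C)·t_k = (k*(k + 3)/2)·t_k = 3*k/(2*(k + 2)).
Verify: 3/(k**2 + 5*k + 6) matches t_k.
Sum = s_(10) − s_(2); s_(10) = 5/4, s_(2) = 3/4 ⇒ 1/2.

Σ = 1/2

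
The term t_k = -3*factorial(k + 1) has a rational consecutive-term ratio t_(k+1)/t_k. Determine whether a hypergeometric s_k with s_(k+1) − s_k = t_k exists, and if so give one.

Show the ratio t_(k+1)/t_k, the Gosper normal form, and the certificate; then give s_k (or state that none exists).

not Gosper-summable; s_k does not exist

Ratio r(k) = k + 2.
Normal form (A,B,C) = (k + 2, 1, 1).
Need (k + 2)·f(k+1) − (1)·f(k) = 1.
d = -1 from the (1,0,0) case.
Bound -1 < 0, so the key equation has no polynomial solution.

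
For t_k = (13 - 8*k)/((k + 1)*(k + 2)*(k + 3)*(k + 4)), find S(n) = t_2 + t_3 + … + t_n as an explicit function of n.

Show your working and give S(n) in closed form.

S(n) = (-n**3 - 9*n**2 + 22*n - 12)/(12*(n**3 + 9*n**2 + 26*n + 24))

Compute t_(k+1)/t_k: get (k + 1)*(8*k - 5)/((k + 5)*(8*k - 13)).
Factor: A=k + 1; B=k + 5; C=k - 13/8.
f must satisfy (k + 1)·f(k+1) − (k + 4)·f(k) = k - 13/8.
Degrees (1,1,1) ⇒ d ≤ 3.
Solving with deg f ≤ 3: f(k) = -k*(k**2 + 6*k + 19)/16.
Certificate R = B(k−1)f/C = -k*(k + 4)*(k**2 + 6*k + 19)/(2*(8*k - 13)) gives s_k = k*(k**2 + 6*k + 19)/(2*(k + 1)*(k + 2)*(k + 3)).
Verify: (13 - 8*k)/(k**4 + 10*k**3 + 35*k**2 + 50*k + 24) matches t_k.
Σ_(k=2)^n t_k = s_(n+1) − s_(2) = ((n**3 + 9*n**2 + 34*n + 26)/(2*(n**3 + 9*n**2 + 26*n + 24))) − (7/12), i.e. (-n**3 - 9*n**2 + 22*n - 12)/(12*(n**3 + 9*n**2 + 26*n + 24)).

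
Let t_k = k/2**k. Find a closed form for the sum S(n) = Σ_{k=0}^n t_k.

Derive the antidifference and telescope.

Ratio r(k) = (k + 1)/(2*k).
Factor: A=1/2; B=1; C=k.
Solve (1/2)·f(k+1) − (1)·f(k) = k.
From deg A=0, deg B=0, deg C=1: d=1.
Solve for f: f(k) = -2*(k + 1) (degree 1 ≤ 1).
Certificate R = B(k−1)f/C = -2*(k + 1)/k gives s_k = 2**(1 - k)*(-k - 1).
s_(k+1) − s_k = k/2**k = t_k.
Evaluate: s_(n+1) = (-n - 2)/2**n; subtract s_(0) = -2 ⇒ S(n) = (2**(n + 1) - n - 2)/2**n.

S(n) = (2**(n + 1) - n - 2)/2**n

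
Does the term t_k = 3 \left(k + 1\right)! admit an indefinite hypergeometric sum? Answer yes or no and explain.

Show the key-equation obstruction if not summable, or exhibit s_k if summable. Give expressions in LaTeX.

Ratio r(k) = k + 2.
Take A(k)=k + 2, B(k)=1, C(k)=1.
f must satisfy (k + 2)·f(k+1) − (1)·f(k) = 1.
From deg A=1, deg B=0, deg C=0: d=-1.
deg f ≤ -1 is impossible — no certificate.

No — key equation has no polynomial f.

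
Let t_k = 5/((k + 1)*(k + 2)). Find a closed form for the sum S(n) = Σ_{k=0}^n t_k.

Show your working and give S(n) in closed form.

Compute t_(k+1)/t_k: get (k + 1)/(k + 3).
Factor: A=k + 1; B=k + 3; C=1.
Key eq: (k + 1)·f(k+1) = (k + 2)·f(k) + (1).
d = 1 from the (1,1,0) case.
Solving with deg f ≤ 1: f(k) = k.
Get s_k = R·t_k = 5*k/(k + 1) with R(k) = B(k−1)f(k)/C(k) = k*(k + 2).
Δs = 5/(k**2 + 3*k + 2), as required.
Telescope: S(n) = s_(n+1) − s_(0) = 5*(n + 1)/(n + 2) − (0) = 5*(n + 1)/(n + 2).

S(n) = 5*(n + 1)/(n + 2)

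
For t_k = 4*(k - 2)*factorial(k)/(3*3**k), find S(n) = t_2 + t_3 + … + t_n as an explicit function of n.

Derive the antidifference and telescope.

t_(k+1)/t_k = (k**2 - 1)/(3*(k - 2)).
Gosper form: A/B · C(k+1)/C(k) with A=k/3 + 1/3, B=1, C=k - 2.
Set up (k/3 + 1/3)·f(k+1) − (1)·f(k) − (k - 2) = 0.
Degrees (1,0,1) ⇒ d ≤ 0.
Coefficient equations give f(k) = 3.
So s_k = (B(k−1)f/C)·t_k = (3/(k - 2))·t_k = 4*factorial(k)/3**k.
Δs = 4*(k - 2)*factorial(k)/(3*3**k), as required.
Telescope: S(n) = s_(n+1) − s_(2) = 4*3**(-n - 1)*factorial(n + 1) − (8/9) = 4*3**(-n - 2)*(-2*3**n + 3*n*factorial(n) + 3*factorial(n)).

S(n) = 4*3**(-n - 2)*(-2*3**n + 3*n*factorial(n) + 3*factorial(n))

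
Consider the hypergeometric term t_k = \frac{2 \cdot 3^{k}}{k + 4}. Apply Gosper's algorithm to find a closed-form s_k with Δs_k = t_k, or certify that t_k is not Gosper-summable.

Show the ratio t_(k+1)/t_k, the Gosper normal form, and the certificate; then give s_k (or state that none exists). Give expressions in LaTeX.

t_(k+1)/t_k = 3*(k + 4)/(k + 5).
A = 3*k + 12, B = k + 5, C = 1.
Set up (3*k + 12)·f(k+1) − (k + 4)·f(k) − (1) = 0.
deg f ≤ -1 (via 1,1,0).
d = -1 < 0 ⇒ no nonzero polynomial f; not summable.

none — t_k is not Gosper-summable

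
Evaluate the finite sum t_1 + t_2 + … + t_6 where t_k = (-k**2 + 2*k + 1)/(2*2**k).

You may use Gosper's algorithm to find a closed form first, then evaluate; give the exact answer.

Compute t_(k+1)/t_k: get (k**2 - 2)/(2*(k**2 - 2*k - 1)).
Take A(k)=1/2, B(k)=1, C(k)=k**2 - 2*k - 1.
Set up (1/2)·f(k+1) − (1)·f(k) − (k**2 - 2*k - 1) = 0.
Degrees (0,0,2) ⇒ d ≤ 2.
A polynomial solution: f(k) = -2*k**2.
R(k) = B(k−1)·f(k)/C(k) = -2*k**2/(k**2 - 2*k - 1); s_k = R·t_k = k**2/2**k.
Δs = (-k**2 + 2*k + 1)/(2*2**k), as required.
Evaluate s at k=7 and k=1: 49/128 and 1/2; difference -15/128.

Σ = -15/128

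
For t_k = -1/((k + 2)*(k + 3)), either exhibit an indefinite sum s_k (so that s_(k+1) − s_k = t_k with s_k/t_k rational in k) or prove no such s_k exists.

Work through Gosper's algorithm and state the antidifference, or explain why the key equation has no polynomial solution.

Step 1: r(k) = (k + 2)/(k + 4).
Normal form (A,B,C) = (k + 2, k + 4, 1).
Solve (k + 2)·f(k+1) − (k + 3)·f(k) = 1.
d = 1 from the (1,1,0) case.
Solve for f: f(k) = k/2 (degree 1 ≤ 1).
Get s_k = R·t_k = -k/(2*k + 4) with R(k) = B(k−1)f(k)/C(k) = k*(k + 3)/2.
s_(k+1) − s_k = -1/(k**2 + 5*k + 6) = t_k.

s_k = -k/(2*k + 4)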